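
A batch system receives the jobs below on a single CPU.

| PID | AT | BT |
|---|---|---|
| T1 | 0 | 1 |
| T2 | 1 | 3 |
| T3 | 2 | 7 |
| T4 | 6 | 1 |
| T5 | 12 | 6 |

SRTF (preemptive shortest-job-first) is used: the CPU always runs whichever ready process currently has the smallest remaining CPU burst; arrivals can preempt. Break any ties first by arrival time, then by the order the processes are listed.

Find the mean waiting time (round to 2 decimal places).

0.60

Schedule: | T1 0-1 | T2 1-4 | T3 4-6 | T4 6-7 | T3 7-12 | T5 12-18 |
Completion: T1=1  T2=4  T3=12  T4=7  T5=18
Turnaround (C−A): T1=1  T2=3  T3=10  T4=1  T5=6
Waiting times: T1=0, T2=0, T3=3, T4=0, T5=0
Average waiting = (0+0+3+0+0) / 5 = 3/5 = 0.60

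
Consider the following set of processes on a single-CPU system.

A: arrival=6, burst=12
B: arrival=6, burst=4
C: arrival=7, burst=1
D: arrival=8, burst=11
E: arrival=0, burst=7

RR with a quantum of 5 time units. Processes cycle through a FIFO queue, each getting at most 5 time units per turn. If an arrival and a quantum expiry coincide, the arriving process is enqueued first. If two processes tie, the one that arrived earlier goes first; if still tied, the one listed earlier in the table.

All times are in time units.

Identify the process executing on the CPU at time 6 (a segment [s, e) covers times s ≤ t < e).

Schedule: | E 0-7 | A 7-12 | B 12-16 | C 16-17 | D 17-22 | A 22-27 | D 27-32 | A 32-34 | D 34-35 |
Completion: A=34  B=16  C=17  D=35  E=7
Turnaround (C−A): A=28  B=10  C=10  D=27  E=7

E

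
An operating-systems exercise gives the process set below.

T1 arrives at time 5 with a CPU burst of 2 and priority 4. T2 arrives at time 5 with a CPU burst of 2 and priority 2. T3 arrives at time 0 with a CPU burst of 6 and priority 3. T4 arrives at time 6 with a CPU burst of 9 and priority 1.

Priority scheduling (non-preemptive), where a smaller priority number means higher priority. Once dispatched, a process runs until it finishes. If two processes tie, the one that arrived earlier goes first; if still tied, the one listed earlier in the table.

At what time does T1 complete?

19

Timeline: | T3 0-6 | T4 6-15 | T2 15-17 | T1 17-19 |
Completion: T1=19  T2=17  T3=6  T4=15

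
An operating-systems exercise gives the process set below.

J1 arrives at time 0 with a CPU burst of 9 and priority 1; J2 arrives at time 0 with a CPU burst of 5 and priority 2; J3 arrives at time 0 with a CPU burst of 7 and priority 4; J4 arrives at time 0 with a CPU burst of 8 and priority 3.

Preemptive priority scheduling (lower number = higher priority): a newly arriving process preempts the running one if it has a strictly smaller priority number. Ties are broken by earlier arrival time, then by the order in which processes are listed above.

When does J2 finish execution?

14

Schedule: | J1 0-9 | J2 9-14 | J4 14-22 | J3 22-29 |
Completion: J1=9  J2=14  J3=29  J4=22
Turnaround (C−A): J1=9  J2=14  J3=29  J4=22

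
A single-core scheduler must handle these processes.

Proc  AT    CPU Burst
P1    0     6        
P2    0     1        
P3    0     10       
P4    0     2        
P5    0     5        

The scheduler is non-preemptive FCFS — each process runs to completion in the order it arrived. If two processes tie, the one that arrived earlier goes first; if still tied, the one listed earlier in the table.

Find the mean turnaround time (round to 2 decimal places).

14.60

Schedule: | P1 0-6 | P2 6-7 | P3 7-17 | P4 17-19 | P5 19-24 |
Completion: P1=6  P2=7  P3=17  P4=19  P5=24
Turnaround times: P1=6, P2=7, P3=17, P4=19, P5=24
Average turnaround = (6+7+17+19+24) / 5 = 73/5 = 14.60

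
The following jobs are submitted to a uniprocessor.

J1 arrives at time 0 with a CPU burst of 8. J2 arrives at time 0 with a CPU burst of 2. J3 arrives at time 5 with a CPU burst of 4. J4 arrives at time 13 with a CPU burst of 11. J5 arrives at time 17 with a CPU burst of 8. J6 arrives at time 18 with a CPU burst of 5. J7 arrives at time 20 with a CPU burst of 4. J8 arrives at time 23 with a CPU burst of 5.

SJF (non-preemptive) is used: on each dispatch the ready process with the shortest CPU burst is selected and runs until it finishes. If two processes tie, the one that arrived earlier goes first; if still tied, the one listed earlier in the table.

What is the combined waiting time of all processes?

Schedule: | J2 0-2 | J1 2-10 | J3 10-14 | J4 14-25 | J7 25-29 | J6 29-34 | J8 34-39 | J5 39-47 |
Completion: J1=10  J2=2  J3=14  J4=25  J5=47  J6=34  J7=29  J8=39
Turnaround (C−A): J1=10  J2=2  J3=9  J4=12  J5=30  J6=16  J7=9  J8=16
Waiting = turnaround − burst: J1=2, J2=0, J3=5, J4=1, J5=22, J6=11, J7=5, J8=11
Total waiting = 2 + 0 + 5 + 1 + 22 + 11 + 5 + 11 = 57

57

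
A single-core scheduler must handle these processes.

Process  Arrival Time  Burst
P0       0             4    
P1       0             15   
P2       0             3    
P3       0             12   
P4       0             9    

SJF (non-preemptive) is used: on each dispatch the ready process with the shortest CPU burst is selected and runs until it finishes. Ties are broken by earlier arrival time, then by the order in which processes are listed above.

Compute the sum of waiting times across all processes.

Timeline: | P2 0-3 | P0 3-7 | P4 7-16 | P3 16-28 | P1 28-43 |
Completion: P0=7  P1=43  P2=3  P3=28  P4=16
Turnaround (C−A): P0=7  P1=43  P2=3  P3=28  P4=16
Waiting = turnaround − burst: P0=3, P1=28, P2=0, P3=16, P4=7
Total waiting = 3 + 28 + 0 + 16 + 7 = 54

54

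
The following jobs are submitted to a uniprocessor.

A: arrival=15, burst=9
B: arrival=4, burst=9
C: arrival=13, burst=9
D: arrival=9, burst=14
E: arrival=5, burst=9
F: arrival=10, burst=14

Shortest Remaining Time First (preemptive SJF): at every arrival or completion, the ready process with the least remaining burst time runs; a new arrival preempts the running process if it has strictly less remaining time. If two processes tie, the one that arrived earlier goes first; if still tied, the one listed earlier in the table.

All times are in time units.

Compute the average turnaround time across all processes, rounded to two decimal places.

28.67

Schedule: | idle 0-4 | B 4-13 | E 13-22 | C 22-31 | A 31-40 | D 40-54 | F 54-68 |
Completion: A=40  B=13  C=31  D=54  E=22  F=68
Turnaround times: A=25, B=9, C=18, D=45, E=17, F=58
Average turnaround = (25+9+18+45+17+58) / 6 = 172/6 = 28.67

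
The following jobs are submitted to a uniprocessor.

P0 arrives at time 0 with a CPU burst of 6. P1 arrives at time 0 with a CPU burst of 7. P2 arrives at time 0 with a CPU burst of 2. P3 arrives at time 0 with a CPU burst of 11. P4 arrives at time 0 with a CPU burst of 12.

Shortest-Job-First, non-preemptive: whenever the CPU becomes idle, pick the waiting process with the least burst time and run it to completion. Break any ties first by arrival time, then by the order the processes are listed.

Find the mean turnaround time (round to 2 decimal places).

17.80

Gantt: | P2 0-2 | P0 2-8 | P1 8-15 | P3 15-26 | P4 26-38 |
Completion: P0=8  P1=15  P2=2  P3=26  P4=38
Turnaround times: P0=8, P1=15, P2=2, P3=26, P4=38
Average turnaround = (8+15+2+26+38) / 5 = 89/5 = 17.80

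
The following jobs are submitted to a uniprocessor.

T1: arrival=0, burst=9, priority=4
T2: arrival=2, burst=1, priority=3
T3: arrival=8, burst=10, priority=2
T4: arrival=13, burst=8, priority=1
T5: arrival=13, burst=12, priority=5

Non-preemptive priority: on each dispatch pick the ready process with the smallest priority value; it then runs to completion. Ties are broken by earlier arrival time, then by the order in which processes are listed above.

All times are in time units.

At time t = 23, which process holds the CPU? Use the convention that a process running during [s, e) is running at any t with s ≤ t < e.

Timeline: | T1 0-9 | T3 9-19 | T4 19-27 | T2 27-28 | T5 28-40 |
Completion: T1=9  T2=28  T3=19  T4=27  T5=40
Turnaround (C−A): T1=9  T2=26  T3=11  T4=14  T5=27

T4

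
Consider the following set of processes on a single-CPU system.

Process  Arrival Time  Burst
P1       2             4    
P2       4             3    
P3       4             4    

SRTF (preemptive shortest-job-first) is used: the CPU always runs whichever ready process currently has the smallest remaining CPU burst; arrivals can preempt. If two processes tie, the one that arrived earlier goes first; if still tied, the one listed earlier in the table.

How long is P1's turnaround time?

4

Gantt: | idle 0-2 | P1 2-6 | P2 6-9 | P3 9-13 |
Completion: P1=6  P2=9  P3=13
Turnaround (C−A): P1=4  P2=5  P3=9
Turnaround(P1) = completion − arrival = 6 − 2 = 4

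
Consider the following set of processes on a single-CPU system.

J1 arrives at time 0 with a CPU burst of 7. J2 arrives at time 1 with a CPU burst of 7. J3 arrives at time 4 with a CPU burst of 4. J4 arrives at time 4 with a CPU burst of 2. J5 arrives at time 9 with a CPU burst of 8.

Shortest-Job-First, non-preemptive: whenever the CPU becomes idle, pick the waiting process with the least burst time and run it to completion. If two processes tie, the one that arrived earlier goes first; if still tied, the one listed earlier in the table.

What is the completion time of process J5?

28

Timeline: | J1 0-7 | J4 7-9 | J3 9-13 | J2 13-20 | J5 20-28 |
Completion: J1=7  J2=20  J3=13  J4=9  J5=28
Turnaround (C−A): J1=7  J2=19  J3=9  J4=5  J5=19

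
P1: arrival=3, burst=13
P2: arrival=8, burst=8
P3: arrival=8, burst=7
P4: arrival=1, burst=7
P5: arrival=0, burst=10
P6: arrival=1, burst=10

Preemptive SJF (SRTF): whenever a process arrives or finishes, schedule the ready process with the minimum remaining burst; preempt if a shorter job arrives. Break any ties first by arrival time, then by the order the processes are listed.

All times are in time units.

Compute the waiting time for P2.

Timeline: | P5 0-1 | P4 1-8 | P3 8-15 | P2 15-23 | P5 23-32 | P6 32-42 | P1 42-55 |
Completion: P1=55  P2=23  P3=15  P4=8  P5=32  P6=42
Waiting(P2) = turnaround − burst = 15 − 8 = 7

7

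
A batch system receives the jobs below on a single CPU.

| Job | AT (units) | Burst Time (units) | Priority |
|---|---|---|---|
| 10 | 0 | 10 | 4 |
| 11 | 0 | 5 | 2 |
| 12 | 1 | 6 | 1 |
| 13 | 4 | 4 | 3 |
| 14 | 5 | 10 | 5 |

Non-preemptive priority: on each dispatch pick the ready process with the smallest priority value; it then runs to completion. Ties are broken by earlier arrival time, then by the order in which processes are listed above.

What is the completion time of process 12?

Timeline: | 11 0-5 | 12 5-11 | 13 11-15 | 10 15-25 | 14 25-35 |
Completion: 10=25  11=5  12=11  13=15  14=35
Turnaround (C−A): 10=25  11=5  12=10  13=11  14=30

11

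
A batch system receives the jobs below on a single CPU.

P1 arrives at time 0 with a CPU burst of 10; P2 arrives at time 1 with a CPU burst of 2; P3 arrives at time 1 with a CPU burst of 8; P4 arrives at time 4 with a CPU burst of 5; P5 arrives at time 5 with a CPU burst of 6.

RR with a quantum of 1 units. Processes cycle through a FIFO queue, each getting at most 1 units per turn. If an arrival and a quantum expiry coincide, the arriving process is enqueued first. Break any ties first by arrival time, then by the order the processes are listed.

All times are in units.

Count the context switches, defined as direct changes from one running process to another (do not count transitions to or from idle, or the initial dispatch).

29

Gantt: | P1 0-1 | P2 1-2 | P3 2-3 | P1 3-4 | P2 4-5 | P3 5-6 | P4 6-7 | P1 7-8 | P5 8-9 | P3 9-10 | P4 10-11 | P1 11-12 | P5 12-13 | P3 13-14 | P4 14-15 | P1 15-16 | P5 16-17 | P3 17-18 | P4 18-19 | P1 19-20 | P5 20-21 | P3 21-22 | P4 22-23 | P1 23-24 | P5 24-25 | P3 25-26 | P1 26-27 | P5 27-28 | P3 28-29 | P1 29-31 |
Completion: P1=31  P2=5  P3=29  P4=23  P5=28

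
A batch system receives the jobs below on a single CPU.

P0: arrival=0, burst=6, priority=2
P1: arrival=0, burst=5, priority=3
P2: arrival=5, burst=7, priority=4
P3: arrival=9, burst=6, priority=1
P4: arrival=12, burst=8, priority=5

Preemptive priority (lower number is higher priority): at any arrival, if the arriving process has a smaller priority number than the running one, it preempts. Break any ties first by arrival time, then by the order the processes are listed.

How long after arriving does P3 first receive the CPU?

0

Schedule: | P0 0-6 | P1 6-9 | P3 9-15 | P1 15-17 | P2 17-24 | P4 24-32 |
Completion: P0=6  P1=17  P2=24  P3=15  P4=32
Turnaround (C−A): P0=6  P1=17  P2=19  P3=6  P4=20
Response(P3) = first start − arrival = 9 − 9 = 0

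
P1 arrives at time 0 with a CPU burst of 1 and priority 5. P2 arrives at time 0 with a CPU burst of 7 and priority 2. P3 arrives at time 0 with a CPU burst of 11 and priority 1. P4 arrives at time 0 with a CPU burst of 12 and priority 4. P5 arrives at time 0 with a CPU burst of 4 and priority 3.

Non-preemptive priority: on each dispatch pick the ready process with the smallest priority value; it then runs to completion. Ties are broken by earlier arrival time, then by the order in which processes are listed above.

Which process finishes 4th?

P4

Gantt: | P3 0-11 | P2 11-18 | P5 18-22 | P4 22-34 | P1 34-35 |
Completion: P1=35  P2=18  P3=11  P4=34  P5=22
Turnaround (C−A): P1=35  P2=18  P3=11  P4=34  P5=22
Finish order: P3 → P2 → P5 → P4 → P1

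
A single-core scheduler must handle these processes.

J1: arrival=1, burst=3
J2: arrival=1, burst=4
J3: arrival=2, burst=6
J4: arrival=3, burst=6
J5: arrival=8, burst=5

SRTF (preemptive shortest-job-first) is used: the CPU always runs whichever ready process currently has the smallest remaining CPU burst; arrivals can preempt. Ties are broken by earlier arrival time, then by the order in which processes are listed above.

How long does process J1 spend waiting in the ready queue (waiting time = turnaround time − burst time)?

Timeline: | idle 0-1 | J1 1-4 | J2 4-8 | J5 8-13 | J3 13-19 | J4 19-25 |
Completion: J1=4  J2=8  J3=19  J4=25  J5=13
Waiting(J1) = turnaround − burst = 3 − 3 = 0

0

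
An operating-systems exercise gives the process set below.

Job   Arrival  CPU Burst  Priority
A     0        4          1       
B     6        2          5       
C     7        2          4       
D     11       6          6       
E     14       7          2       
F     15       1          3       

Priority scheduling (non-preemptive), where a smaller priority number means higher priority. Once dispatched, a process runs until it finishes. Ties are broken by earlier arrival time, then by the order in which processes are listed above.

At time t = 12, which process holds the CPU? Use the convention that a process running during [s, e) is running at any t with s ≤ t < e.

D

Timeline: | A 0-4 | idle 4-6 | B 6-8 | C 8-10 | idle 10-11 | D 11-17 | E 17-24 | F 24-25 |
Completion: A=4  B=8  C=10  D=17  E=24  F=25
Turnaround (C−A): A=4  B=2  C=3  D=6  E=10  F=10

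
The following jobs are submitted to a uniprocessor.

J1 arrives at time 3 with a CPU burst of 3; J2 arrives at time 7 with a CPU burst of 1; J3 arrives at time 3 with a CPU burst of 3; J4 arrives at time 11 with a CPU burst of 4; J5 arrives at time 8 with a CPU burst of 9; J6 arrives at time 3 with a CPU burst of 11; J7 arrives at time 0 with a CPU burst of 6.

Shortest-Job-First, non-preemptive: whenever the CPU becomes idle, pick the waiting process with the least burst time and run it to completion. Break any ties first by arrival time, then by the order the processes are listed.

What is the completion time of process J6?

37

Timeline: | J7 0-6 | J1 6-9 | J2 9-10 | J3 10-13 | J4 13-17 | J5 17-26 | J6 26-37 |
Completion: J1=9  J2=10  J3=13  J4=17  J5=26  J6=37  J7=6
Turnaround (C−A): J1=6  J2=3  J3=10  J4=6  J5=18  J6=34  J7=6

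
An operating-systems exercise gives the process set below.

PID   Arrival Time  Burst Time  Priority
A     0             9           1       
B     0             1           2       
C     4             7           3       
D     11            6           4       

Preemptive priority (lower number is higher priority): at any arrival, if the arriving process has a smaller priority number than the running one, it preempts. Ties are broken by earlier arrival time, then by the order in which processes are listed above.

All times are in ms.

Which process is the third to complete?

C

Gantt: | A 0-9 | B 9-10 | C 10-17 | D 17-23 |
Completion: A=9  B=10  C=17  D=23
Finish order: A → B → C → D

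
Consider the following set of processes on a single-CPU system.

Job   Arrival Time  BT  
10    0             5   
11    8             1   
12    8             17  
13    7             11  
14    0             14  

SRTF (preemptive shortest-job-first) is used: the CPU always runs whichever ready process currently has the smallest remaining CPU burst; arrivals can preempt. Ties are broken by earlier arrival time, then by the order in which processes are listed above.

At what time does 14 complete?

Timeline: | 10 0-5 | 14 5-7 | 13 7-8 | 11 8-9 | 13 9-19 | 14 19-31 | 12 31-48 |
Completion: 10=5  11=9  12=48  13=19  14=31

31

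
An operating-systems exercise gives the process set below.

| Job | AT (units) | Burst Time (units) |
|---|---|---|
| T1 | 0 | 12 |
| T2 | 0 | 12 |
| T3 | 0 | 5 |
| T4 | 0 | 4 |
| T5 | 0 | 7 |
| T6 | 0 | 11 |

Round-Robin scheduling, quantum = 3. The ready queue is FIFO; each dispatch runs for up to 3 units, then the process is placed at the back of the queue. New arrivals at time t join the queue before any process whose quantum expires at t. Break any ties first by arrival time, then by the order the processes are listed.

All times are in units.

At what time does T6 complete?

51

Timeline: | T1 0-3 | T2 3-6 | T3 6-9 | T4 9-12 | T5 12-15 | T6 15-18 | T1 18-21 | T2 21-24 | T3 24-26 | T4 26-27 | T5 27-30 | T6 30-33 | T1 33-36 | T2 36-39 | T5 39-40 | T6 40-43 | T1 43-46 | T2 46-49 | T6 49-51 |
Completion: T1=46  T2=49  T3=26  T4=27  T5=40  T6=51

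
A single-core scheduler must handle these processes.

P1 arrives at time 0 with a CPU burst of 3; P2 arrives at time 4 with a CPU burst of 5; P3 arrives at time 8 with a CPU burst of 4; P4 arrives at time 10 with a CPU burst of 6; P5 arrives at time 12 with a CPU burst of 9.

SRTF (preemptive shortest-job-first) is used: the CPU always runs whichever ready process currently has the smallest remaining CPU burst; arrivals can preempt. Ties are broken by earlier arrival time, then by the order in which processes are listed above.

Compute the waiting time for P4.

3

Schedule: | P1 0-3 | idle 3-4 | P2 4-9 | P3 9-13 | P4 13-19 | P5 19-28 |
Completion: P1=3  P2=9  P3=13  P4=19  P5=28
Turnaround (C−A): P1=3  P2=5  P3=5  P4=9  P5=16
Waiting(P4) = turnaround − burst = 9 − 6 = 3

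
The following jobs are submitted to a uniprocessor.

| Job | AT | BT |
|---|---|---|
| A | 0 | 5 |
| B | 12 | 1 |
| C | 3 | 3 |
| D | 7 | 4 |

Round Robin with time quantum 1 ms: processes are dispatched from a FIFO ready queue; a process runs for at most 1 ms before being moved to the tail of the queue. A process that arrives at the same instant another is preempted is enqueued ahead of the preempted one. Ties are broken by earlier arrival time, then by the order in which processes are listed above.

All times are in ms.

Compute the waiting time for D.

Timeline: | A 0-3 | C 3-4 | A 4-5 | C 5-6 | A 6-7 | C 7-8 | D 8-12 | B 12-13 |
Completion: A=7  B=13  C=8  D=12
Turnaround (C−A): A=7  B=1  C=5  D=5
Waiting(D) = turnaround − burst = 5 − 4 = 1

1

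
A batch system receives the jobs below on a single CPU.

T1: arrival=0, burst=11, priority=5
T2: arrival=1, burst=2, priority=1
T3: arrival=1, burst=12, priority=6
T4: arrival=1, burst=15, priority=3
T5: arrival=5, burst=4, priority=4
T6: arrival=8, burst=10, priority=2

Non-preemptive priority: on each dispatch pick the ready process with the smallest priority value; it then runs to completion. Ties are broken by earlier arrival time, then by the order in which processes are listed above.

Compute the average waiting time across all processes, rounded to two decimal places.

Gantt: | T1 0-11 | T2 11-13 | T6 13-23 | T4 23-38 | T5 38-42 | T3 42-54 |
Completion: T1=11  T2=13  T3=54  T4=38  T5=42  T6=23
Waiting times: T1=0, T2=10, T3=41, T4=22, T5=33, T6=5
Average waiting = (0+10+41+22+33+5) / 6 = 111/6 = 18.50

18.50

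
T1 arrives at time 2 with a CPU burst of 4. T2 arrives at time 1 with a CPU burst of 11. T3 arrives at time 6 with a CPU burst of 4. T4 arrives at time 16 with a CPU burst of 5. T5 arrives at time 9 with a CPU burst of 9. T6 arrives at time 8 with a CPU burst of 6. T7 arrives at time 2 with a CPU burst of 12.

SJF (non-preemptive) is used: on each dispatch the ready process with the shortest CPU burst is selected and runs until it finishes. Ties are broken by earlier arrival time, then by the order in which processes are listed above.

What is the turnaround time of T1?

14

Timeline: | idle 0-1 | T2 1-12 | T1 12-16 | T3 16-20 | T4 20-25 | T6 25-31 | T5 31-40 | T7 40-52 |
Completion: T1=16  T2=12  T3=20  T4=25  T5=40  T6=31  T7=52
Turnaround(T1) = completion − arrival = 16 − 2 = 14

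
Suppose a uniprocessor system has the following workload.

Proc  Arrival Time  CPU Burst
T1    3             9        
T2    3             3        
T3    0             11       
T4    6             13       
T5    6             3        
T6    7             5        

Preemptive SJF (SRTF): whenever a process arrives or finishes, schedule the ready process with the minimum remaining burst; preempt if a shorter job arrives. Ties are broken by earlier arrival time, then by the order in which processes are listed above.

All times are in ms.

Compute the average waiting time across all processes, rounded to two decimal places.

9.50

Gantt: | T3 0-3 | T2 3-6 | T5 6-9 | T6 9-14 | T3 14-22 | T1 22-31 | T4 31-44 |
Completion: T1=31  T2=6  T3=22  T4=44  T5=9  T6=14
Turnaround (C−A): T1=28  T2=3  T3=22  T4=38  T5=3  T6=7
Waiting times: T1=19, T2=0, T3=11, T4=25, T5=0, T6=2
Average waiting = (19+0+11+25+0+2) / 6 = 57/6 = 9.50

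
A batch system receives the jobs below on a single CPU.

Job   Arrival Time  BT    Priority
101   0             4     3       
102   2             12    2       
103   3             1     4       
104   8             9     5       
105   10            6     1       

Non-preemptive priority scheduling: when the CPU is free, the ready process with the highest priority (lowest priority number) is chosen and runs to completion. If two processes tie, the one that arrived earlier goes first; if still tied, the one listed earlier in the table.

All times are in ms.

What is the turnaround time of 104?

Schedule: | 101 0-4 | 102 4-16 | 105 16-22 | 103 22-23 | 104 23-32 |
Completion: 101=4  102=16  103=23  104=32  105=22
Turnaround (C−A): 101=4  102=14  103=20  104=24  105=12
Turnaround(104) = completion − arrival = 32 − 8 = 24

24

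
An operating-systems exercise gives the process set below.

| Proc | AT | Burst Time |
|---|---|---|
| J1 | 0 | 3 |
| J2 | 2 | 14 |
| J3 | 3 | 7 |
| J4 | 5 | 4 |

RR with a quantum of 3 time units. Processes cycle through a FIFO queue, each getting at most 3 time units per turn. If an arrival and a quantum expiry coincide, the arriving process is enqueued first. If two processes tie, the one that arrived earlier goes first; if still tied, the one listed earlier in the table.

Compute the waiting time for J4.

Timeline: | J1 0-3 | J2 3-6 | J3 6-9 | J4 9-12 | J2 12-15 | J3 15-18 | J4 18-19 | J2 19-22 | J3 22-23 | J2 23-28 |
Completion: J1=3  J2=28  J3=23  J4=19
Waiting(J4) = turnaround − burst = 14 − 4 = 10

10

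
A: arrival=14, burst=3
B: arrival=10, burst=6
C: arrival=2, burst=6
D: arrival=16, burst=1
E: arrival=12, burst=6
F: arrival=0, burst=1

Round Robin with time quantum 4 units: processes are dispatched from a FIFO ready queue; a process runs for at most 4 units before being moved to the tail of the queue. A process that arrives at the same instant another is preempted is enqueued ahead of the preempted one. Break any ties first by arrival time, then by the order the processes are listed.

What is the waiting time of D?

7

Gantt: | F 0-1 | idle 1-2 | C 2-8 | idle 8-10 | B 10-14 | E 14-18 | A 18-21 | B 21-23 | D 23-24 | E 24-26 |
Completion: A=21  B=23  C=8  D=24  E=26  F=1
Turnaround (C−A): A=7  B=13  C=6  D=8  E=14  F=1
Waiting(D) = turnaround − burst = 8 − 1 = 7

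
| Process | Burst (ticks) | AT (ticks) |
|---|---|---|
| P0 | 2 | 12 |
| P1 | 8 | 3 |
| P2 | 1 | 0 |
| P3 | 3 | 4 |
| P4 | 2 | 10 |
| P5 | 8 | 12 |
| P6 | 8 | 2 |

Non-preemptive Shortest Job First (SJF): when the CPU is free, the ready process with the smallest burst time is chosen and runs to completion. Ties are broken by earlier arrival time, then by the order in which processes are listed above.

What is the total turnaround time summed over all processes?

Gantt: | P2 0-1 | idle 1-2 | P6 2-10 | P4 10-12 | P0 12-14 | P3 14-17 | P1 17-25 | P5 25-33 |
Completion: P0=14  P1=25  P2=1  P3=17  P4=12  P5=33  P6=10
Turnaround (C−A): P0=2  P1=22  P2=1  P3=13  P4=2  P5=21  P6=8
Turnaround = completion − arrival: P0=2, P1=22, P2=1, P3=13, P4=2, P5=21, P6=8
Total turnaround = 2 + 22 + 1 + 13 + 2 + 21 + 8 = 69

69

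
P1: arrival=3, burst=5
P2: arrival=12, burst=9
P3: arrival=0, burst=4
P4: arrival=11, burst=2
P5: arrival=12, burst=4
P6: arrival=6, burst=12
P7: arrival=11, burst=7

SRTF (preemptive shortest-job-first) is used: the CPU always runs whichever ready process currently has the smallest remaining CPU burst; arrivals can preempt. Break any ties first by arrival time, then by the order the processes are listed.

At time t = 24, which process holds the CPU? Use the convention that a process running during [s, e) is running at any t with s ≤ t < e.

Gantt: | P3 0-4 | P1 4-9 | P6 9-11 | P4 11-13 | P5 13-17 | P7 17-24 | P2 24-33 | P6 33-43 |
Completion: P1=9  P2=33  P3=4  P4=13  P5=17  P6=43  P7=24

P2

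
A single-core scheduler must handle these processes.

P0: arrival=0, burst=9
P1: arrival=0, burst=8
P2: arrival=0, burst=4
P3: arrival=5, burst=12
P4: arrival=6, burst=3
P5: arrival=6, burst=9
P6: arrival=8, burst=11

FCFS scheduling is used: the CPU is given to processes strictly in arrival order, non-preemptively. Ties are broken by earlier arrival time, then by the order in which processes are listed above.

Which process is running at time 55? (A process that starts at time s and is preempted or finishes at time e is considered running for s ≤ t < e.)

P6

Timeline: | P0 0-9 | P1 9-17 | P2 17-21 | P3 21-33 | P4 33-36 | P5 36-45 | P6 45-56 |
Completion: P0=9  P1=17  P2=21  P3=33  P4=36  P5=45  P6=56
Turnaround (C−A): P0=9  P1=17  P2=21  P3=28  P4=30  P5=39  P6=48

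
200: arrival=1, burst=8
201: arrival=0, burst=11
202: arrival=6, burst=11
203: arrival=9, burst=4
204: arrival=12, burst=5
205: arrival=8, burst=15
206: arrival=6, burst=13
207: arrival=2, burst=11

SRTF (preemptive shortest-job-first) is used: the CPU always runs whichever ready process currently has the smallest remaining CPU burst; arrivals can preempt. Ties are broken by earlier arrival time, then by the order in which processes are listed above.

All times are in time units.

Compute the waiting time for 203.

Timeline: | 201 0-1 | 200 1-9 | 203 9-13 | 204 13-18 | 201 18-28 | 207 28-39 | 202 39-50 | 206 50-63 | 205 63-78 |
Completion: 200=9  201=28  202=50  203=13  204=18  205=78  206=63  207=39
Waiting(203) = turnaround − burst = 4 − 4 = 0

0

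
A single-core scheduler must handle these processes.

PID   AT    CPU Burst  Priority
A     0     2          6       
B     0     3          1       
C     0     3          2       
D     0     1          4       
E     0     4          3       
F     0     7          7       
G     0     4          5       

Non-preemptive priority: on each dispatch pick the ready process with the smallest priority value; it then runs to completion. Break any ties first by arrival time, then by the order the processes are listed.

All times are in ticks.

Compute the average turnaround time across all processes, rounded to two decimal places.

Schedule: | B 0-3 | C 3-6 | E 6-10 | D 10-11 | G 11-15 | A 15-17 | F 17-24 |
Completion: A=17  B=3  C=6  D=11  E=10  F=24  G=15
Turnaround times: A=17, B=3, C=6, D=11, E=10, F=24, G=15
Average turnaround = (17+3+6+11+10+24+15) / 7 = 86/7 = 12.29

12.29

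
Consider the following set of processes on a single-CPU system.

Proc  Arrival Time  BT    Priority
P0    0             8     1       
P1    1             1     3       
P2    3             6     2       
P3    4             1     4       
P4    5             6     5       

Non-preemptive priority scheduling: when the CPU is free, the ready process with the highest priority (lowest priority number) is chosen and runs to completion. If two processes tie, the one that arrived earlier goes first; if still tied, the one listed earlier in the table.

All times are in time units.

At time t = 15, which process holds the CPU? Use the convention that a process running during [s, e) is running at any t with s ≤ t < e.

P3

Schedule: | P0 0-8 | P2 8-14 | P1 14-15 | P3 15-16 | P4 16-22 |
Completion: P0=8  P1=15  P2=14  P3=16  P4=22
Turnaround (C−A): P0=8  P1=14  P2=11  P3=12  P4=17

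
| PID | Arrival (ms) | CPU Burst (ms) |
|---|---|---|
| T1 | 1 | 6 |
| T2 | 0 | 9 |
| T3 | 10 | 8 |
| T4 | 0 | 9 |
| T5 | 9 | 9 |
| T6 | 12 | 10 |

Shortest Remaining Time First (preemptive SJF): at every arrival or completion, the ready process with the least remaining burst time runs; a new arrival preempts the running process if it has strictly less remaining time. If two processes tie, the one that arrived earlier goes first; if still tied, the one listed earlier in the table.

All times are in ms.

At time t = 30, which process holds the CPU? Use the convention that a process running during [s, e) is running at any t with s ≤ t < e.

Gantt: | T2 0-1 | T1 1-7 | T2 7-15 | T3 15-23 | T4 23-32 | T5 32-41 | T6 41-51 |
Completion: T1=7  T2=15  T3=23  T4=32  T5=41  T6=51
Turnaround (C−A): T1=6  T2=15  T3=13  T4=32  T5=32  T6=39

T4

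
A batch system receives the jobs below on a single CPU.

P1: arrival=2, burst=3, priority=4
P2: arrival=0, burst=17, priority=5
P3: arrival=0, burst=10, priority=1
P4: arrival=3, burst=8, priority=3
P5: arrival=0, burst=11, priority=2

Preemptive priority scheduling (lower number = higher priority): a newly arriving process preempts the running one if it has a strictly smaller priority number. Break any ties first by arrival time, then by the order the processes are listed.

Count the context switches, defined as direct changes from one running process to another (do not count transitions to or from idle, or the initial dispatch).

4

Schedule: | P3 0-10 | P5 10-21 | P4 21-29 | P1 29-32 | P2 32-49 |
Completion: P1=32  P2=49  P3=10  P4=29  P5=21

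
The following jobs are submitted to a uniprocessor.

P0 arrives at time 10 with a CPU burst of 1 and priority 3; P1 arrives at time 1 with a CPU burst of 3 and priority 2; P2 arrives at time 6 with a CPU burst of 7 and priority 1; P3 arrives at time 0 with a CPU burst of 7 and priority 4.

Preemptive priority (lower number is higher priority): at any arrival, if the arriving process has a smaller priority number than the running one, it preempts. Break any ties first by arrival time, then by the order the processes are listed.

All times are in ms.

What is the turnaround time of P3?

18

Timeline: | P3 0-1 | P1 1-4 | P3 4-6 | P2 6-13 | P0 13-14 | P3 14-18 |
Completion: P0=14  P1=4  P2=13  P3=18
Turnaround (C−A): P0=4  P1=3  P2=7  P3=18
Turnaround(P3) = completion − arrival = 18 − 0 = 18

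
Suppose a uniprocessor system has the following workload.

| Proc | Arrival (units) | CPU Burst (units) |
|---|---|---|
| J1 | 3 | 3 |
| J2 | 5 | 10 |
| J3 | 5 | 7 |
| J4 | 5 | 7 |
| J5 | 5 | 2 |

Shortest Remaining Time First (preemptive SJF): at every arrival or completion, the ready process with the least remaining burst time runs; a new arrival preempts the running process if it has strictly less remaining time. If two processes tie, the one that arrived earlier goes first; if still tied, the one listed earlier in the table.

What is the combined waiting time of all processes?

Schedule: | idle 0-3 | J1 3-6 | J5 6-8 | J3 8-15 | J4 15-22 | J2 22-32 |
Completion: J1=6  J2=32  J3=15  J4=22  J5=8
Turnaround (C−A): J1=3  J2=27  J3=10  J4=17  J5=3
Waiting = turnaround − burst: J1=0, J2=17, J3=3, J4=10, J5=1
Total waiting = 0 + 17 + 3 + 10 + 1 = 31

31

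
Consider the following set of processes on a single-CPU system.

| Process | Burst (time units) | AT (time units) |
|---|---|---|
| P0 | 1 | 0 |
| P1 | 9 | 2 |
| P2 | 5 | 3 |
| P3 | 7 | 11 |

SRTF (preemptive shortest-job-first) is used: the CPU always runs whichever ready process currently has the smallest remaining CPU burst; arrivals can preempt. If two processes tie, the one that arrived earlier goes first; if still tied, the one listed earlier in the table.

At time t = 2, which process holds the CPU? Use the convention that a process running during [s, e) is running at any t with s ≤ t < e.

P1

Gantt: | P0 0-1 | idle 1-2 | P1 2-3 | P2 3-8 | P1 8-16 | P3 16-23 |
Completion: P0=1  P1=16  P2=8  P3=23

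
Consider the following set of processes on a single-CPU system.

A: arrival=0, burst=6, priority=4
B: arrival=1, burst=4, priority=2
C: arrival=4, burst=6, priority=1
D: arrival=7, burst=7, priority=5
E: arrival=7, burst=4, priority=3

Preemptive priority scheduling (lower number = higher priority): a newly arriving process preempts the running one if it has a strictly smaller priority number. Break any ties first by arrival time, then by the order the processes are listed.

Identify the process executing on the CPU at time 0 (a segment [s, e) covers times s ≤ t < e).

A

Schedule: | A 0-1 | B 1-4 | C 4-10 | B 10-11 | E 11-15 | A 15-20 | D 20-27 |
Completion: A=20  B=11  C=10  D=27  E=15
Turnaround (C−A): A=20  B=10  C=6  D=20  E=8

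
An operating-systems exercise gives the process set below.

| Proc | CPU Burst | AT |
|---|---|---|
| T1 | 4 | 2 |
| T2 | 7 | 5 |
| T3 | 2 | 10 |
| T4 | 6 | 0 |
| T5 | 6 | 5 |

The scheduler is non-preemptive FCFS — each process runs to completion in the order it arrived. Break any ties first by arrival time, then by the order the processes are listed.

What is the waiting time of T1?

4

Gantt: | T4 0-6 | T1 6-10 | T2 10-17 | T5 17-23 | T3 23-25 |
Completion: T1=10  T2=17  T3=25  T4=6  T5=23
Waiting(T1) = turnaround − burst = 8 − 4 = 4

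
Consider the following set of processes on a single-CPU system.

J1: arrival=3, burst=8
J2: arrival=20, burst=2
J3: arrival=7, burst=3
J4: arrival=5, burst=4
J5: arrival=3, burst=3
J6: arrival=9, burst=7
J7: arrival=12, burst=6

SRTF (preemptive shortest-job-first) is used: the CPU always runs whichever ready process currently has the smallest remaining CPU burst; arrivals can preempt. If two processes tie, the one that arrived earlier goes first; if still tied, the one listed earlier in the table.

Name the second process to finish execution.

Timeline: | idle 0-3 | J5 3-6 | J4 6-10 | J3 10-13 | J7 13-19 | J6 19-20 | J2 20-22 | J6 22-28 | J1 28-36 |
Completion: J1=36  J2=22  J3=13  J4=10  J5=6  J6=28  J7=19
Finish order: J5 → J4 → J3 → J7 → J2 → J6 → J1

J4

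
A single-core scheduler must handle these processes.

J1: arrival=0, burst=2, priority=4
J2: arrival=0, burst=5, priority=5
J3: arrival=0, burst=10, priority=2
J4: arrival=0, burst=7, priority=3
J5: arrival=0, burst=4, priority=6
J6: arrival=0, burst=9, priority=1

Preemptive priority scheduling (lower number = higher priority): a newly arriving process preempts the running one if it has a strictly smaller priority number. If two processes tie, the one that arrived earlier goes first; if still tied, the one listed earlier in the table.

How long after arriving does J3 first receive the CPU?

9

Gantt: | J6 0-9 | J3 9-19 | J4 19-26 | J1 26-28 | J2 28-33 | J5 33-37 |
Completion: J1=28  J2=33  J3=19  J4=26  J5=37  J6=9
Response(J3) = first start − arrival = 9 − 0 = 9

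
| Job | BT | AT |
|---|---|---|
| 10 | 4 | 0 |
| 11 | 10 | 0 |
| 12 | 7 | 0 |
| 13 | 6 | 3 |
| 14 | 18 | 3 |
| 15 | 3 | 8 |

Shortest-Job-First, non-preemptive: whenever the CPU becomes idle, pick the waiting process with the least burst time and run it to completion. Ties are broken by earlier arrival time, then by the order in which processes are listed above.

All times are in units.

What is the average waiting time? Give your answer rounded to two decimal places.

Schedule: | 10 0-4 | 13 4-10 | 15 10-13 | 12 13-20 | 11 20-30 | 14 30-48 |
Completion: 10=4  11=30  12=20  13=10  14=48  15=13
Waiting times: 10=0, 11=20, 12=13, 13=1, 14=27, 15=2
Average waiting = (0+20+13+1+27+2) / 6 = 63/6 = 10.50

10.50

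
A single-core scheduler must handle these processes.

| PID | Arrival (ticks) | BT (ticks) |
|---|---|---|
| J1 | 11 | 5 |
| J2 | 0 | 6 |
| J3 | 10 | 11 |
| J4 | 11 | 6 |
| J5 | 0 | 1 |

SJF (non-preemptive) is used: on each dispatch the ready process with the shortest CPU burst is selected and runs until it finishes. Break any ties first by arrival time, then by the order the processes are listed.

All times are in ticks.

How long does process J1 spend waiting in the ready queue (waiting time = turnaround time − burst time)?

10

Timeline: | J5 0-1 | J2 1-7 | idle 7-10 | J3 10-21 | J1 21-26 | J4 26-32 |
Completion: J1=26  J2=7  J3=21  J4=32  J5=1
Waiting(J1) = turnaround − burst = 15 − 5 = 10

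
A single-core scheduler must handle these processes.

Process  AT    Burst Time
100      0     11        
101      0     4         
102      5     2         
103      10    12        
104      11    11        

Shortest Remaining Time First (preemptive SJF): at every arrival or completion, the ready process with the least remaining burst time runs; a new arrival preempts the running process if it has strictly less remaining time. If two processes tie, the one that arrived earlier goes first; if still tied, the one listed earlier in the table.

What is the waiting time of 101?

0

Timeline: | 101 0-4 | 100 4-5 | 102 5-7 | 100 7-17 | 104 17-28 | 103 28-40 |
Completion: 100=17  101=4  102=7  103=40  104=28
Waiting(101) = turnaround − burst = 4 − 4 = 0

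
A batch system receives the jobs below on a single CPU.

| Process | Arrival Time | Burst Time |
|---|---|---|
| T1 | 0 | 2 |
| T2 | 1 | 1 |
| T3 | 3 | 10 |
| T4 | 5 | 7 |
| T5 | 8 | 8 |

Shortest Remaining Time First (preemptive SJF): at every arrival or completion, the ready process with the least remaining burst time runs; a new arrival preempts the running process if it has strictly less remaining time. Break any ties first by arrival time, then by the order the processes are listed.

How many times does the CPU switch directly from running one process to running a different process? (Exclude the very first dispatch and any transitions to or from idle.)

5

Schedule: | T1 0-2 | T2 2-3 | T3 3-5 | T4 5-12 | T3 12-20 | T5 20-28 |
Completion: T1=2  T2=3  T3=20  T4=12  T5=28
Turnaround (C−A): T1=2  T2=2  T3=17  T4=7  T5=20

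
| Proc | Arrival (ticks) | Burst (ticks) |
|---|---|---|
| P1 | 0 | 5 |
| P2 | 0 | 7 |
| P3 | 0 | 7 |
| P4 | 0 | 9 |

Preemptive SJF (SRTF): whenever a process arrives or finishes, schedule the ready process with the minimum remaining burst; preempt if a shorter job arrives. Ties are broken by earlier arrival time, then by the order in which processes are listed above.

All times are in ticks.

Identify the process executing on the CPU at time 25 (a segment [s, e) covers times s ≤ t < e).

Gantt: | P1 0-5 | P2 5-12 | P3 12-19 | P4 19-28 |
Completion: P1=5  P2=12  P3=19  P4=28
Turnaround (C−A): P1=5  P2=12  P3=19  P4=28

P4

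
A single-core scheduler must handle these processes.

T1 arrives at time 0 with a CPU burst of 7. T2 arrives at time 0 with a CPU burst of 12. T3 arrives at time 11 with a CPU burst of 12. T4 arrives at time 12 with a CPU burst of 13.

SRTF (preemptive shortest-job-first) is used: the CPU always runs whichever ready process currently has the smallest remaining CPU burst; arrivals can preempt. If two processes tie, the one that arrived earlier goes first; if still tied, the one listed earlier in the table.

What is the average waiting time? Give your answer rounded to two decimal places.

Schedule: | T1 0-7 | T2 7-19 | T3 19-31 | T4 31-44 |
Completion: T1=7  T2=19  T3=31  T4=44
Turnaround (C−A): T1=7  T2=19  T3=20  T4=32
Waiting times: T1=0, T2=7, T3=8, T4=19
Average waiting = (0+7+8+19) / 4 = 34/4 = 8.50

8.50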